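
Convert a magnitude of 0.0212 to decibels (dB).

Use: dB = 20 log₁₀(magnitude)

dB = 20 log₁₀(0.0212) = -33.5 dB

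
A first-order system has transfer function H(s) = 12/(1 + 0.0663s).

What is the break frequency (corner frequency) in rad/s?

Corner frequency = 1/τ = 1/0.0663 = 15.083 rad/s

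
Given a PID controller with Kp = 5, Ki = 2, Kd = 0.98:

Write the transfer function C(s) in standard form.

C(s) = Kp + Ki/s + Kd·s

Substituting values: C(s) = 5 + 2/s + 0.98s = (0.98s² + 5s + 2)/s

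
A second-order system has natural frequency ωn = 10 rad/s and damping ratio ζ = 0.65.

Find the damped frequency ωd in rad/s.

ωd = ωn√(1 - ζ²) = 10√(1 - 0.65²) = 7.6 rad/s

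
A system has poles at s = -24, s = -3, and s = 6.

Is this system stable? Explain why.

Pole(s) at s = 6 are not in the left half-plane. System is unstable.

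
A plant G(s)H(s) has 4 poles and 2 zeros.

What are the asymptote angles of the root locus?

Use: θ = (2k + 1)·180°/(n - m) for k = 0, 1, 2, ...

n - m = 4 - 2 = 2. Angles: θk = (2k + 1)·180°/2 = 90°, 270°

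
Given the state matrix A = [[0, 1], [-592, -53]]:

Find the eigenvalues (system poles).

det(A - λI) = λ² - (-53)λ + 592 = (λ - (-37))(λ - (-16)). Eigenvalues: -37, -16.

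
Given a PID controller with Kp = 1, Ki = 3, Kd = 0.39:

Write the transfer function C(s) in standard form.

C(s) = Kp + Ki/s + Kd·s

Substituting values: C(s) = 1 + 3/s + 0.39s = (0.39s² + s + 3)/s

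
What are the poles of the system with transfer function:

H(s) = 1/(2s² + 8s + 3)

Discriminant = 8² - 4×2×3 = 64 - 24 = 40 > 0, so two distinct real poles. Using quadratic formula: s = (-8 ± √40)/(2×2) = (-8 ± √40)/4, with √40 ≈ 6.3246. s₁ ≈ -0.4189, s₂ ≈ -3.5811. Poles: s₁ = -0.4189, s₂ = -3.5811.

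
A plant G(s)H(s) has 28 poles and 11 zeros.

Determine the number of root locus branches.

Root locus has n branches where n = number of poles = 28.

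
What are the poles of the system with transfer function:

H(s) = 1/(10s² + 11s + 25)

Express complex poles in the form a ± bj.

Discriminant = 11² - 4×10×25 = 121 - 1000 = -879 < 0, so the poles are a complex conjugate pair s = (-11 ± j√879)/(2×10). Real part = -11/(2×10) = -11/20 = -0.55; imaginary part = ±√879/(2×10) ≈ 1.4824. Poles: s = -0.55 ± 1.4824j.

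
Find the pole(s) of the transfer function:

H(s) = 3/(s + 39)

Pole is where denominator = 0: s + 39 = 0, so s = -39.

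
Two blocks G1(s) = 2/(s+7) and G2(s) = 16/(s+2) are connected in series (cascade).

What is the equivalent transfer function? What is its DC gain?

Series: multiply transfer functions. G_eq = 2/(s+7) × 16/(s+2) = 32/((s+7)(s+2)). DC gain = 32/(7×2) = 2.2857.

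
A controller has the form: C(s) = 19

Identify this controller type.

This is a Proportional (P) controller.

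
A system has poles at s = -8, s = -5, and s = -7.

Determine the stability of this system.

All poles are in the left half-plane. System is stable.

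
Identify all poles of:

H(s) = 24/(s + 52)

Pole is where denominator = 0: s + 52 = 0, so s = -52.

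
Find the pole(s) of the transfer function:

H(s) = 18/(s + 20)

Pole is where denominator = 0: s + 20 = 0, so s = -20.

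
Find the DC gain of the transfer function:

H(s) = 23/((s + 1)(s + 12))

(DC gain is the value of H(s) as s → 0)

DC gain = H(0) = 23/(1 × 12) = 23/12 = 1.9167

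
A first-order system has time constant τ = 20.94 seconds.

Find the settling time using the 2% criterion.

For first-order system, 2% settling time ≈ 4τ = 4 × 20.94 = 83.76 s.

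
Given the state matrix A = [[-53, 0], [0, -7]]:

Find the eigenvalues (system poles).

For diagonal matrix, eigenvalues are diagonal entries: λ₁ = -53, λ₂ = -7.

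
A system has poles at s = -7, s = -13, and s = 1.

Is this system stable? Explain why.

Pole(s) at s = 1 are not in the left half-plane. System is unstable.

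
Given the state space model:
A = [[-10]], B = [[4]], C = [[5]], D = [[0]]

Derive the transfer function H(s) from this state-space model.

(sI - A)⁻¹ = 1/(s + 10). H(s) = 5 × 4/(s + 10) + 0 = 20/(s + 10).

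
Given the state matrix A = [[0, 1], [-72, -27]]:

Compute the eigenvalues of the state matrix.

det(A - λI) = λ² - (-27)λ + 72 = (λ - (-3))(λ - (-24)). Eigenvalues: -3, -24.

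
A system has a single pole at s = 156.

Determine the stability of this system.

Pole at s = 156 is in the right half-plane. Unstable.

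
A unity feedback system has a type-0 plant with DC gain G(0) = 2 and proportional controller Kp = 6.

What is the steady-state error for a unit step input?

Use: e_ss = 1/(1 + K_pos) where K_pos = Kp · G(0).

K_pos = Kp · G(0) = 6 × 2 = 12. e_ss = 1/(1 + 12) = 0.0769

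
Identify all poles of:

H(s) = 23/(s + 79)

Pole is where denominator = 0: s + 79 = 0, so s = -79.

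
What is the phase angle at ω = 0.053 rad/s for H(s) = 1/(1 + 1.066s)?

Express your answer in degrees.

Phase = -arctan(ωτ) = -arctan(0.053 × 1.066) = -3.2°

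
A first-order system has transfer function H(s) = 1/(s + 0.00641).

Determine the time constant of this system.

For H(s) = 1/(s + 1/τ), the pole is at -1/τ = -0.00641, so τ = 1/0.00641 = 156 s.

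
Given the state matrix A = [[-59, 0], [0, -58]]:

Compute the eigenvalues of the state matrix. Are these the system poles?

For diagonal matrix, eigenvalues are diagonal entries: λ₁ = -59, λ₂ = -58. Eigenvalues of A = system poles.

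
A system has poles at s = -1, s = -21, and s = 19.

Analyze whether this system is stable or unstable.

Pole(s) at s = 19 are not in the left half-plane. System is unstable.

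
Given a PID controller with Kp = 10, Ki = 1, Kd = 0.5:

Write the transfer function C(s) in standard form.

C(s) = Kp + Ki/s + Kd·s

Substituting values: C(s) = 10 + 1/s + 0.5s = (0.5s² + 10s + 1)/s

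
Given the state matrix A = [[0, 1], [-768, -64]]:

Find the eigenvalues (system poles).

det(A - λI) = λ² - (-64)λ + 768 = (λ - (-16))(λ - (-48)). Eigenvalues: -16, -48.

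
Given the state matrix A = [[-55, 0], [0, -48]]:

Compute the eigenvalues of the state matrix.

For diagonal matrix, eigenvalues are diagonal entries: λ₁ = -55, λ₂ = -48.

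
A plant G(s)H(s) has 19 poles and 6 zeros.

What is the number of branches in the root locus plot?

Root locus has n branches where n = number of poles = 19.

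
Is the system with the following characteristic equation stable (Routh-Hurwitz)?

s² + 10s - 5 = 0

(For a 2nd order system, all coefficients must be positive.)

Coefficients: 1, 10, -5. c=-5 not positive, so system is unstable.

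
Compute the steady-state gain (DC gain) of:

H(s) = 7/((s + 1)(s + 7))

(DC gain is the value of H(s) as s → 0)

DC gain = H(0) = 7/(1 × 7) = 7/7 = 1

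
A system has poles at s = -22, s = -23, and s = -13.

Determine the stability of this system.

All poles are in the left half-plane. System is stable.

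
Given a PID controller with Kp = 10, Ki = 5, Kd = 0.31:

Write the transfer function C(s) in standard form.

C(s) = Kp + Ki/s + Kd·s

Substituting values: C(s) = 10 + 5/s + 0.31s = (0.31s² + 10s + 5)/s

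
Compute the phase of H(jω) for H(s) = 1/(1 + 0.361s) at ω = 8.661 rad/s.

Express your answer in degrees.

Phase = -arctan(ωτ) = -arctan(8.661 × 0.361) = -72.3°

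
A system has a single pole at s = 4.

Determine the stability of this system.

Pole at s = 4 is in the right half-plane. Unstable.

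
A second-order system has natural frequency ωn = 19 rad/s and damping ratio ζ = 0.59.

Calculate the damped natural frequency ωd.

ωd = ωn√(1 - ζ²) = 19√(1 - 0.59²) = 15.34 rad/s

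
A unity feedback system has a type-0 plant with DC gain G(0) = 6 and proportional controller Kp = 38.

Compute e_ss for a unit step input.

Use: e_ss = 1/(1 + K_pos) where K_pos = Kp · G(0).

K_pos = Kp · G(0) = 38 × 6 = 228. e_ss = 1/(1 + 228) = 0.0044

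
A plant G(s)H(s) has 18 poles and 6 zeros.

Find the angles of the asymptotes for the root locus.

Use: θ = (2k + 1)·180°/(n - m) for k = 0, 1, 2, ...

n - m = 18 - 6 = 12. Angles: θk = (2k + 1)·180°/12 = 15°, 45°, 75°, 105°, 135°, 165°, 195°, 225°, 255°, 285°, 315°, 345°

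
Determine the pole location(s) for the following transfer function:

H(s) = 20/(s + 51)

Pole is where denominator = 0: s + 51 = 0, so s = -51.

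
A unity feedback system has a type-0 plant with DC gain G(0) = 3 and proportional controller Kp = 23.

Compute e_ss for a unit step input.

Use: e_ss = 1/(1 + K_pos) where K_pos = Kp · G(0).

K_pos = Kp · G(0) = 23 × 3 = 69. e_ss = 1/(1 + 69) = 0.0143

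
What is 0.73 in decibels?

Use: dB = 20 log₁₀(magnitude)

dB = 20 log₁₀(0.73) = -2.7 dB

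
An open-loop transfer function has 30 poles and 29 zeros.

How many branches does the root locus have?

Root locus has n branches where n = number of poles = 30.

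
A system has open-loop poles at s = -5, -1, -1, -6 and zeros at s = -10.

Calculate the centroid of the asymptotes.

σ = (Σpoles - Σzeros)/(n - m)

σ = (Σpoles - Σzeros)/(n - m) = (-13 - (-10))/(4 - 1) = -3/3 = -1.0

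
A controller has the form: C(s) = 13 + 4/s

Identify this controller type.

This is a Proportional-Integral (PI) controller.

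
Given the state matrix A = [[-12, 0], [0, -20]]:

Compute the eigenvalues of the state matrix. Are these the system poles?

For diagonal matrix, eigenvalues are diagonal entries: λ₁ = -12, λ₂ = -20. Eigenvalues of A = system poles.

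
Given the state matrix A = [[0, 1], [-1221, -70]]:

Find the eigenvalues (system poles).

det(A - λI) = λ² - (-70)λ + 1221 = (λ - (-37))(λ - (-33)). Eigenvalues: -37, -33.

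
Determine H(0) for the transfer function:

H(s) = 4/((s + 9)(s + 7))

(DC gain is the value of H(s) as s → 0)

DC gain = H(0) = 4/(9 × 7) = 4/63 = 0.0635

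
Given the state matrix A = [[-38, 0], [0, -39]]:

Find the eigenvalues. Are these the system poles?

For diagonal matrix, eigenvalues are diagonal entries: λ₁ = -38, λ₂ = -39. Eigenvalues of A = system poles.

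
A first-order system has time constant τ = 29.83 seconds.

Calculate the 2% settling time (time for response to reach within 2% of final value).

For first-order system, 2% settling time ≈ 4τ = 4 × 29.83 = 119.32 s.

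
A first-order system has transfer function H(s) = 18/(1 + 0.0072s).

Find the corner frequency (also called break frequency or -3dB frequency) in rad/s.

Corner frequency = 1/τ = 1/0.0072 = 138.889 rad/s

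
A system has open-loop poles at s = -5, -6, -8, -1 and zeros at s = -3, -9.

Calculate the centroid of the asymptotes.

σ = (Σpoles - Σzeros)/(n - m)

σ = (Σpoles - Σzeros)/(n - m) = (-20 - (-12))/(4 - 2) = -8/2 = -4.0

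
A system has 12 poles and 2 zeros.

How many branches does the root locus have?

Root locus has n branches where n = number of poles = 12.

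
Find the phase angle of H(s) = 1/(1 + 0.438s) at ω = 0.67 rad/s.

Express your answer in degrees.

Phase = -arctan(ωτ) = -arctan(0.67 × 0.438) = -16.4°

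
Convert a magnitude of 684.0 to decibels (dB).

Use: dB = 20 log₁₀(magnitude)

dB = 20 log₁₀(684.0) = 56.7 dB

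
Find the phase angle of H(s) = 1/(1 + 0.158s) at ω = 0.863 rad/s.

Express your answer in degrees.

Phase = -arctan(ωτ) = -arctan(0.863 × 0.158) = -7.8°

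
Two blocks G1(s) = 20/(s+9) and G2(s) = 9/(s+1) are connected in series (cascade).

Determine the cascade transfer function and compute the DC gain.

Series: multiply transfer functions. G_eq = 20/(s+9) × 9/(s+1) = 180/((s+9)(s+1)). DC gain = 180/(9×1) = 20.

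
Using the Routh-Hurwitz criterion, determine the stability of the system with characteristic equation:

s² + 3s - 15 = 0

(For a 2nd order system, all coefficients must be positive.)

Coefficients: 1, 3, -15. c=-15 not positive, so system is unstable.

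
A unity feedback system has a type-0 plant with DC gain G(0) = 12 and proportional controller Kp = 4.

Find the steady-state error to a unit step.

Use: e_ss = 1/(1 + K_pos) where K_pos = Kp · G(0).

K_pos = Kp · G(0) = 4 × 12 = 48. e_ss = 1/(1 + 48) = 0.0204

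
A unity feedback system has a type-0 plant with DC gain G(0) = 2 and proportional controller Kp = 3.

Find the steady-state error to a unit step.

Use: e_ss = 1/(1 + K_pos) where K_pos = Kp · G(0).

K_pos = Kp · G(0) = 3 × 2 = 6. e_ss = 1/(1 + 6) = 0.1429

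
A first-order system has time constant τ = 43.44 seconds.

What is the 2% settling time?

For first-order system, 2% settling time ≈ 4τ = 4 × 43.44 = 173.76 s.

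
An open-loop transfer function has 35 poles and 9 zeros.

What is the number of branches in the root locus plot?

Root locus has n branches where n = number of poles = 35.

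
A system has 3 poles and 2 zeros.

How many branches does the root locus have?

Root locus has n branches where n = number of poles = 3.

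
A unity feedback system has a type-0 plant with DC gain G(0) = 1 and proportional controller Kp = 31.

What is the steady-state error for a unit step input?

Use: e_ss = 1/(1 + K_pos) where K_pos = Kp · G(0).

K_pos = Kp · G(0) = 31 × 1 = 31. e_ss = 1/(1 + 31) = 0.03125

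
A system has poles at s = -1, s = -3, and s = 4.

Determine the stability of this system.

Pole(s) at s = 4 are not in the left half-plane. System is unstable.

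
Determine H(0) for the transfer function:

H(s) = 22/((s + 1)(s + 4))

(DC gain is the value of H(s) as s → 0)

DC gain = H(0) = 22/(1 × 4) = 22/4 = 5.5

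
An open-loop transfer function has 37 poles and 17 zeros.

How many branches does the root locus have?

Root locus has n branches where n = number of poles = 37.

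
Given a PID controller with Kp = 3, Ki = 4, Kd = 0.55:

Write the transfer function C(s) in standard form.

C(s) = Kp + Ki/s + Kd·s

Substituting values: C(s) = 3 + 4/s + 0.55s = (0.55s² + 3s + 4)/s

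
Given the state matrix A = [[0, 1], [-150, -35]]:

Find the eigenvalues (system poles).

det(A - λI) = λ² - (-35)λ + 150 = (λ - (-30))(λ - (-5)). Eigenvalues: -30, -5.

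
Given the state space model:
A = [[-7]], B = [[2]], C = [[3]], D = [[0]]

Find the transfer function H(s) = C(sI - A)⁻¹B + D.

(sI - A)⁻¹ = 1/(s + 7). H(s) = 3 × 2/(s + 7) + 0 = 6/(s + 7).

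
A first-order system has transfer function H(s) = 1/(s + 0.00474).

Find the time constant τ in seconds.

For H(s) = 1/(s + 1/τ), the pole is at -1/τ = -0.00474, so τ = 1/0.00474 = 211 s.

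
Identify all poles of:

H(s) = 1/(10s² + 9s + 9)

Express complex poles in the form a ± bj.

Discriminant = 9² - 4×10×9 = 81 - 360 = -279 < 0, so the poles are a complex conjugate pair s = (-9 ± j√279)/(2×10). Real part = -9/(2×10) = -9/20 = -0.45; imaginary part = ±√279/(2×10) ≈ 0.8352. Poles: s = -0.45 ± 0.8352j.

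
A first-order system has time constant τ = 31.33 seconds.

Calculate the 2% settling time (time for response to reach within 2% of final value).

For first-order system, 2% settling time ≈ 4τ = 4 × 31.33 = 125.32 s.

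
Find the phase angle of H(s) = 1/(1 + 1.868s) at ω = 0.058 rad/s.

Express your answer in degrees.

Phase = -arctan(ωτ) = -arctan(0.058 × 1.868) = -6.2°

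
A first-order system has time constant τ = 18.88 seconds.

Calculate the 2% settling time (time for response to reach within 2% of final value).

For first-order system, 2% settling time ≈ 4τ = 4 × 18.88 = 75.52 s.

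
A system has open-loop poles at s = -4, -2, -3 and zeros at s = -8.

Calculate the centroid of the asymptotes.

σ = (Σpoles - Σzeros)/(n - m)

σ = (Σpoles - Σzeros)/(n - m) = (-9 - (-8))/(3 - 1) = -1/2 = -0.5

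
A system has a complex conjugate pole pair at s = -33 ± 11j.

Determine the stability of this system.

Real part of poles is -33 (< 0, left half-plane). Stable.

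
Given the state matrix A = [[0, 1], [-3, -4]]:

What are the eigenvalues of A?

det(A - λI) = λ² - (-4)λ + 3 = (λ - (-1))(λ - (-3)). Eigenvalues: -1, -3.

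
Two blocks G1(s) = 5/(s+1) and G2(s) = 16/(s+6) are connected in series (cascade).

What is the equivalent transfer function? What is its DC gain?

Series: multiply transfer functions. G_eq = 5/(s+1) × 16/(s+6) = 80/((s+1)(s+6)). DC gain = 80/(1×6) = 13.3333.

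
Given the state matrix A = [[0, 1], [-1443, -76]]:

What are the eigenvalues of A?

det(A - λI) = λ² - (-76)λ + 1443 = (λ - (-39))(λ - (-37)). Eigenvalues: -39, -37.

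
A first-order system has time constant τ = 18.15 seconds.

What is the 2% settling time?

For first-order system, 2% settling time ≈ 4τ = 4 × 18.15 = 72.6 s.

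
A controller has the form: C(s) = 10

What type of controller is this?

This is a Proportional (P) controller.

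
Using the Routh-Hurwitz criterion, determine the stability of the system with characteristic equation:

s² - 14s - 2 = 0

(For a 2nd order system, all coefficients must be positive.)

Coefficients: 1, -14, -2. b=-14, c=-2 not positive, so system is unstable.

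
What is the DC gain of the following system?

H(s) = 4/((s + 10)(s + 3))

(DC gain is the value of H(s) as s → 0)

DC gain = H(0) = 4/(10 × 3) = 4/30 = 0.1333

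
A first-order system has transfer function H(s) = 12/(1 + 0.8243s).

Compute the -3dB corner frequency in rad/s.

Corner frequency = 1/τ = 1/0.8243 = 1.213 rad/s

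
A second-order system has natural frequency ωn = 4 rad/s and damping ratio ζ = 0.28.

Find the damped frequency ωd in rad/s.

ωd = ωn√(1 - ζ²) = 4√(1 - 0.28²) = 3.84 rad/s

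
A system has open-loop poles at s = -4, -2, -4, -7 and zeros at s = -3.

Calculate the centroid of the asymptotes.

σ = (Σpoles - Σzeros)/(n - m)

σ = (Σpoles - Σzeros)/(n - m) = (-17 - (-3))/(4 - 1) = -14/3 = -4.67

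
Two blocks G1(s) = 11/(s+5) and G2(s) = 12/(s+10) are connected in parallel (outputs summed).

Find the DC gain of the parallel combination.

Parallel: G_eq = G1 + G2. DC gain = G1(0) + G2(0) = 11/5 + 12/10 = 2.2 + 1.2 = 3.4.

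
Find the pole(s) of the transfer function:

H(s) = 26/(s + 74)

Pole is where denominator = 0: s + 74 = 0, so s = -74.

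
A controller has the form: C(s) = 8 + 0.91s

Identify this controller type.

This is a Proportional-Derivative (PD) controller.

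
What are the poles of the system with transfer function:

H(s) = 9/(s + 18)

Pole is where denominator = 0: s + 18 = 0, so s = -18.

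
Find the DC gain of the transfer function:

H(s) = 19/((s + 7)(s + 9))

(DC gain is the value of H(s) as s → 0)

DC gain = H(0) = 19/(7 × 9) = 19/63 = 0.3016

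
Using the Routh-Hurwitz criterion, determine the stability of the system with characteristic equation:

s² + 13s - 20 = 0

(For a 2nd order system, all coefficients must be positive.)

Coefficients: 1, 13, -20. c=-20 not positive, so system is unstable.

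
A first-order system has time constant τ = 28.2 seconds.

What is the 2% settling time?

For first-order system, 2% settling time ≈ 4τ = 4 × 28.2 = 112.8 s.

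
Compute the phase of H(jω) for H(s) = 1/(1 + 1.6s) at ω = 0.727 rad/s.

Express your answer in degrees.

Phase = -arctan(ωτ) = -arctan(0.727 × 1.6) = -49.3°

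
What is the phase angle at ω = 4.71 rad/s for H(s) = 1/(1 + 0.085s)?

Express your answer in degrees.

Phase = -arctan(ωτ) = -arctan(4.71 × 0.085) = -21.8°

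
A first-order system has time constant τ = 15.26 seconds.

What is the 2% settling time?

For first-order system, 2% settling time ≈ 4τ = 4 × 15.26 = 61.04 s.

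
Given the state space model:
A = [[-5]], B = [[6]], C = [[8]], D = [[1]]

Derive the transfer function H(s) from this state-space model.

(sI - A)⁻¹ = 1/(s + 5). H(s) = 8×6/(s + 5) + 1 = (s + 53)/(s + 5).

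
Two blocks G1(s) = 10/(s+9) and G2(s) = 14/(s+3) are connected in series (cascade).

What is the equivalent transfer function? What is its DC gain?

Series: multiply transfer functions. G_eq = 10/(s+9) × 14/(s+3) = 140/((s+9)(s+3)). DC gain = 140/(9×3) = 5.1852.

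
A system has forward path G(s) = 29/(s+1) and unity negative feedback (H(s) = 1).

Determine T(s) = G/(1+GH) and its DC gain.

T(s) = G/(1+GH) = [29/(s+1)] / [1 + 29/(s+1)] = 29/(s+1+29) = 29/(s+30). DC gain = 29/30 = 0.9667.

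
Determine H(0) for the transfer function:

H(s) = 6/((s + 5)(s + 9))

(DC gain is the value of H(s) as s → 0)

DC gain = H(0) = 6/(5 × 9) = 6/45 = 0.1333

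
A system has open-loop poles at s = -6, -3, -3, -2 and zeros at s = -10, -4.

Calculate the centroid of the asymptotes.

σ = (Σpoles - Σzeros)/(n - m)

σ = (Σpoles - Σzeros)/(n - m) = (-14 - (-14))/(4 - 2) = 0/2 = 0.0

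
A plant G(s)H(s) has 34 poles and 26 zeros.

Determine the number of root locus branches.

Root locus has n branches where n = number of poles = 34.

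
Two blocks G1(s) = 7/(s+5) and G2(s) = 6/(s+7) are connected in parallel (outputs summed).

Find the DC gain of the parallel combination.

Parallel: G_eq = G1 + G2. DC gain = G1(0) + G2(0) = 7/5 + 6/7 = 1.4 + 0.8571 = 2.2571.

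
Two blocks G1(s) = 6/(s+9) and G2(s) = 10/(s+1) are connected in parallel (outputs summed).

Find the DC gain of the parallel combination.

Parallel: G_eq = G1 + G2. DC gain = G1(0) + G2(0) = 6/9 + 10/1 = 0.6667 + 10 = 10.6667.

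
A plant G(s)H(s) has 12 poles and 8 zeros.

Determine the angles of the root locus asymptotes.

n - m = 12 - 8 = 4. Angles: θk = (2k + 1)·180°/4 = 45°, 135°, 225°, 315°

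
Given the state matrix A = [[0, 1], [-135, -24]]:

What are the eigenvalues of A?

det(A - λI) = λ² - (-24)λ + 135 = (λ - (-9))(λ - (-15)). Eigenvalues: -9, -15.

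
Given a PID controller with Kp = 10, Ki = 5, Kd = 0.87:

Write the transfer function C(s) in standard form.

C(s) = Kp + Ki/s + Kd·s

Substituting values: C(s) = 10 + 5/s + 0.87s = (0.87s² + 10s + 5)/s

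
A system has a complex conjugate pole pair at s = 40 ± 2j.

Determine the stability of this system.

Real part of poles is 40 (> 0, right half-plane). Unstable.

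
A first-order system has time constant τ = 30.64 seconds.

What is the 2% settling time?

For first-order system, 2% settling time ≈ 4τ = 4 × 30.64 = 122.56 s.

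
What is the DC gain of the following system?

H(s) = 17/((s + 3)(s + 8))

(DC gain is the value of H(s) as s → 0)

DC gain = H(0) = 17/(3 × 8) = 17/24 = 0.7083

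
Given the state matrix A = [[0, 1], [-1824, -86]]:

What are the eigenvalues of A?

det(A - λI) = λ² - (-86)λ + 1824 = (λ - (-48))(λ - (-38)). Eigenvalues: -48, -38.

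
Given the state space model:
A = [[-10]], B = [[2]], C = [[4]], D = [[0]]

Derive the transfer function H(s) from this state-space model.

(sI - A)⁻¹ = 1/(s + 10). H(s) = 4 × 2/(s + 10) + 0 = 8/(s + 10).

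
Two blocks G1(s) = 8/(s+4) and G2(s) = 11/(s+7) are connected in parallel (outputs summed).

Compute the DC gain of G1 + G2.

Parallel: G_eq = G1 + G2. DC gain = G1(0) + G2(0) = 8/4 + 11/7 = 2 + 1.5714 = 3.5714.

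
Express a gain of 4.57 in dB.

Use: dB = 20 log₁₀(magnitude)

dB = 20 log₁₀(4.57) = 13.2 dB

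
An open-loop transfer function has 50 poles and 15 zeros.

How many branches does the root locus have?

Root locus has n branches where n = number of poles = 50.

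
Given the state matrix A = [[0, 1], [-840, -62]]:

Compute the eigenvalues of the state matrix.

det(A - λI) = λ² - (-62)λ + 840 = (λ - (-42))(λ - (-20)). Eigenvalues: -42, -20.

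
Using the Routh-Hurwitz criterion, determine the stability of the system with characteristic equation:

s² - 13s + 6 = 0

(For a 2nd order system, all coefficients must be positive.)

Coefficients: 1, -13, 6. b=-13 not positive, so system is unstable.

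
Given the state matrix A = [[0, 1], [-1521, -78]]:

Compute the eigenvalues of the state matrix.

det(A - λI) = λ² - (-78)λ + 1521 = (λ - (-39))(λ - (-39)). Eigenvalues: -39, -39.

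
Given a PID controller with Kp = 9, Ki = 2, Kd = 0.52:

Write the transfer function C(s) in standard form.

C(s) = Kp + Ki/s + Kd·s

Substituting values: C(s) = 9 + 2/s + 0.52s = (0.52s² + 9s + 2)/s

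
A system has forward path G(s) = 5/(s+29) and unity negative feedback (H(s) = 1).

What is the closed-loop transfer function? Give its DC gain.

T(s) = G/(1+GH) = [5/(s+29)] / [1 + 5/(s+29)] = 5/(s+29+5) = 5/(s+34). DC gain = 5/34 = 0.1471.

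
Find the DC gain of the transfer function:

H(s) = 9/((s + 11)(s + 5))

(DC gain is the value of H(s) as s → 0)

DC gain = H(0) = 9/(11 × 5) = 9/55 = 0.1636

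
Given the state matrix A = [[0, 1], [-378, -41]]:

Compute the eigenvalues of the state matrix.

det(A - λI) = λ² - (-41)λ + 378 = (λ - (-27))(λ - (-14)). Eigenvalues: -27, -14.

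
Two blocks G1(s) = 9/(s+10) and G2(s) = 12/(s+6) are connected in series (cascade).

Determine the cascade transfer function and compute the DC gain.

Series: multiply transfer functions. G_eq = 9/(s+10) × 12/(s+6) = 108/((s+10)(s+6)). DC gain = 108/(10×6) = 1.8.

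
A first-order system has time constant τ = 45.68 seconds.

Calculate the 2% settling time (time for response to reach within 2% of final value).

For first-order system, 2% settling time ≈ 4τ = 4 × 45.68 = 182.72 s.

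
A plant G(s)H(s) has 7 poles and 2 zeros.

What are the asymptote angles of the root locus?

n - m = 7 - 2 = 5. Angles: θk = (2k + 1)·180°/5 = 36°, 108°, 180°, 252°, 324°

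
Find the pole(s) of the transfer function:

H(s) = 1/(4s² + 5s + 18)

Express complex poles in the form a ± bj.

Discriminant = 5² - 4×4×18 = 25 - 288 = -263 < 0, so the poles are a complex conjugate pair s = (-5 ± j√263)/(2×4). Real part = -5/(2×4) = -5/8 = -0.625; imaginary part = ±√263/(2×4) ≈ 2.0272. Poles: s = -0.625 ± 2.0272j.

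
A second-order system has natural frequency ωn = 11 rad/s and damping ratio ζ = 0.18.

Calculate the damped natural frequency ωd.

ωd = ωn√(1 - ζ²) = 11√(1 - 0.18²) = 10.82 rad/s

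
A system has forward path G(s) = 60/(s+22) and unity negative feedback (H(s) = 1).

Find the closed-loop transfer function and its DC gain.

T(s) = G/(1+GH) = [60/(s+22)] / [1 + 60/(s+22)] = 60/(s+22+60) = 60/(s+82). DC gain = 60/82 = 0.7317.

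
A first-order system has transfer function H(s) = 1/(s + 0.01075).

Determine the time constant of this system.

For H(s) = 1/(s + 1/τ), the pole is at -1/τ = -0.01075, so τ = 1/0.01075 = 93.02 s.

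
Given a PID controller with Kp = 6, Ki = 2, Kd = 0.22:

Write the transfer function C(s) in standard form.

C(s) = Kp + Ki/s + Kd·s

Substituting values: C(s) = 6 + 2/s + 0.22s = (0.22s² + 6s + 2)/s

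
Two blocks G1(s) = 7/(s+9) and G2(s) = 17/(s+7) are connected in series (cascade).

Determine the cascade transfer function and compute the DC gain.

Series: multiply transfer functions. G_eq = 7/(s+9) × 17/(s+7) = 119/((s+9)(s+7)). DC gain = 119/(9×7) = 1.8889.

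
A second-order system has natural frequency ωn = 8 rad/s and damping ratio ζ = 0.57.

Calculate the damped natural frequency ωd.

ωd = ωn√(1 - ζ²) = 8√(1 - 0.57²) = 6.57 rad/s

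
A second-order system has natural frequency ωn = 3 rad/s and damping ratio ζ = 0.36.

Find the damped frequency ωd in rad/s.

ωd = ωn√(1 - ζ²) = 3√(1 - 0.36²) = 2.8 rad/s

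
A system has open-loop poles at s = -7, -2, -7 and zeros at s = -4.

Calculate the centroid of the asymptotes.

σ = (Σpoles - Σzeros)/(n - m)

σ = (Σpoles - Σzeros)/(n - m) = (-16 - (-4))/(3 - 1) = -12/2 = -6.0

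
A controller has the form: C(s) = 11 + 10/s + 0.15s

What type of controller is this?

This is a Proportional-Integral-Derivative (PID) controller.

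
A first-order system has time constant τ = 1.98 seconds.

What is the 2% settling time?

For first-order system, 2% settling time ≈ 4τ = 4 × 1.98 = 7.92 s.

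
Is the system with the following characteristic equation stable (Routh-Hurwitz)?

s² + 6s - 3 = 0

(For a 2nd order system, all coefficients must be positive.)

Coefficients: 1, 6, -3. c=-3 not positive, so system is unstable.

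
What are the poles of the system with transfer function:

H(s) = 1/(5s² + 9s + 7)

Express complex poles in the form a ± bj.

Discriminant = 9² - 4×5×7 = 81 - 140 = -59 < 0, so the poles are a complex conjugate pair s = (-9 ± j√59)/(2×5). Real part = -9/(2×5) = -9/10 = -0.9; imaginary part = ±√59/(2×5) ≈ 0.7681. Poles: s = -0.9 ± 0.7681j.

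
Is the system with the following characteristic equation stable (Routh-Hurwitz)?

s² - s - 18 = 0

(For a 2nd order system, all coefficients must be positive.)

Coefficients: 1, -1, -18. b=-1, c=-18 not positive, so system is unstable.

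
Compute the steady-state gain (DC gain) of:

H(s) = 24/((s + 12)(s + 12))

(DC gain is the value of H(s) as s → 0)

DC gain = H(0) = 24/(12 × 12) = 24/144 = 0.1667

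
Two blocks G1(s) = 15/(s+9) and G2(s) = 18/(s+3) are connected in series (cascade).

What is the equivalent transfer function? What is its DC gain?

Series: multiply transfer functions. G_eq = 15/(s+9) × 18/(s+3) = 270/((s+9)(s+3)). DC gain = 270/(9×3) = 10.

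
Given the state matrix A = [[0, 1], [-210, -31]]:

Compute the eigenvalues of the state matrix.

det(A - λI) = λ² - (-31)λ + 210 = (λ - (-10))(λ - (-21)). Eigenvalues: -10, -21.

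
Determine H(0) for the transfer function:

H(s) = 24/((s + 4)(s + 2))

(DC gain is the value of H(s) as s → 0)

DC gain = H(0) = 24/(4 × 2) = 24/8 = 3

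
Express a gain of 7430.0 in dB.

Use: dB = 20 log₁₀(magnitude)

dB = 20 log₁₀(7430.0) = 77.4 dB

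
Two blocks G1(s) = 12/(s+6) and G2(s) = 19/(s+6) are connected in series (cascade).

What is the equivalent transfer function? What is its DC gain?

Series: multiply transfer functions. G_eq = 12/(s+6) × 19/(s+6) = 228/((s+6)(s+6)). DC gain = 228/(6×6) = 6.3333.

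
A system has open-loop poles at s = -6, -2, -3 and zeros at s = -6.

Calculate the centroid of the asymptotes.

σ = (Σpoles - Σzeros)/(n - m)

σ = (Σpoles - Σzeros)/(n - m) = (-11 - (-6))/(3 - 1) = -5/2 = -2.5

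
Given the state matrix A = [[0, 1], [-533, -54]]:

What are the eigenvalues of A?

det(A - λI) = λ² - (-54)λ + 533 = (λ - (-13))(λ - (-41)). Eigenvalues: -13, -41.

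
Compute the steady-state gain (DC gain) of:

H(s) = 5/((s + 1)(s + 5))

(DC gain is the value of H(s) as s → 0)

DC gain = H(0) = 5/(1 × 5) = 5/5 = 1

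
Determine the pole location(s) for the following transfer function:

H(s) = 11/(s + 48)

Pole is where denominator = 0: s + 48 = 0, so s = -48.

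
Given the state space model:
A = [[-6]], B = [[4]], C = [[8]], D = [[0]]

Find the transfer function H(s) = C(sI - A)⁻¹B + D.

(sI - A)⁻¹ = 1/(s + 6). H(s) = 8 × 4/(s + 6) + 0 = 32/(s + 6).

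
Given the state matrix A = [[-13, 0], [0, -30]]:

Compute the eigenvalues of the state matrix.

For diagonal matrix, eigenvalues are diagonal entries: λ₁ = -13, λ₂ = -30.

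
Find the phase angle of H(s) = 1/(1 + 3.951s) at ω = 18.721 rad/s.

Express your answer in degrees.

Phase = -arctan(ωτ) = -arctan(18.721 × 3.951) = -89.2°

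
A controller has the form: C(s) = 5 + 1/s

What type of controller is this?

This is a Proportional-Integral (PI) controller.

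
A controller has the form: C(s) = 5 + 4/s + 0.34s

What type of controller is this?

This is a Proportional-Integral-Derivative (PID) controller.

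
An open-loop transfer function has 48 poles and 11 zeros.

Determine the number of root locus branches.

Root locus has n branches where n = number of poles = 48.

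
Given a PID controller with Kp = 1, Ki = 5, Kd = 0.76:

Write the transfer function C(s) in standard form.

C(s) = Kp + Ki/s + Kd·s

Substituting values: C(s) = 1 + 5/s + 0.76s = (0.76s² + s + 5)/s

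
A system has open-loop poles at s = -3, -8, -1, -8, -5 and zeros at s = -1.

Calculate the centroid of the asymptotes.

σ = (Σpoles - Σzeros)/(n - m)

σ = (Σpoles - Σzeros)/(n - m) = (-25 - (-1))/(5 - 1) = -24/4 = -6.0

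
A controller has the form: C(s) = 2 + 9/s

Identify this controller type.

This is a Proportional-Integral (PI) controller.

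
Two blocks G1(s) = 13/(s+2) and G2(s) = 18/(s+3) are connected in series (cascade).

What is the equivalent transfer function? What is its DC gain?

Series: multiply transfer functions. G_eq = 13/(s+2) × 18/(s+3) = 234/((s+2)(s+3)). DC gain = 234/(2×3) = 39.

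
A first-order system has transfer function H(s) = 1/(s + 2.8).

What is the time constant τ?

For H(s) = 1/(s + 1/τ), the pole is at -1/τ = -2.8, so τ = 1/2.8 = 0.3571 s.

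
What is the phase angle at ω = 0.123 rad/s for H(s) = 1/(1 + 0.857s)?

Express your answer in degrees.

Phase = -arctan(ωτ) = -arctan(0.123 × 0.857) = -6.0°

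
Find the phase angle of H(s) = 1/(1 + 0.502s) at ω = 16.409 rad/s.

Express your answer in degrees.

Phase = -arctan(ωτ) = -arctan(16.409 × 0.502) = -83.1°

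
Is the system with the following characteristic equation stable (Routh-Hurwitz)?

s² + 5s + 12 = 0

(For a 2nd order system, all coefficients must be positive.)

Coefficients: 1, 5, 12. All positive, so system is stable.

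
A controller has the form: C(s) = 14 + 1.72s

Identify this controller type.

This is a Proportional-Derivative (PD) controller.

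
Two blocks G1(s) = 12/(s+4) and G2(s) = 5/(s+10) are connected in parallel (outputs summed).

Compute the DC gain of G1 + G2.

Parallel: G_eq = G1 + G2. DC gain = G1(0) + G2(0) = 12/4 + 5/10 = 3 + 0.5 = 3.5.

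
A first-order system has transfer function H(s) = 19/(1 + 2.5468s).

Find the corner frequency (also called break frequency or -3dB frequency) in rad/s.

Corner frequency = 1/τ = 1/2.5468 = 0.393 rad/s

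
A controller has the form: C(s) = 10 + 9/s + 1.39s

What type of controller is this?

This is a Proportional-Integral-Derivative (PID) controller.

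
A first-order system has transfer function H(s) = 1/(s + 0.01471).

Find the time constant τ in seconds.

For H(s) = 1/(s + 1/τ), the pole is at -1/τ = -0.01471, so τ = 1/0.01471 = 67.98 s.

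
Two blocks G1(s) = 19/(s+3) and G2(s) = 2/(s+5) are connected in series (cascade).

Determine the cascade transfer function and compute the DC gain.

Series: multiply transfer functions. G_eq = 19/(s+3) × 2/(s+5) = 38/((s+3)(s+5)). DC gain = 38/(3×5) = 2.5333.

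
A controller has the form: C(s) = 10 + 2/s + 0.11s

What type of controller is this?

This is a Proportional-Integral-Derivative (PID) controller.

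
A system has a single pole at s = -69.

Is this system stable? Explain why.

Pole at s = -69 is in the left half-plane. Stable.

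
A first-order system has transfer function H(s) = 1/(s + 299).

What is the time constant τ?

For H(s) = 1/(s + 1/τ), the pole is at -1/τ = -299, so τ = 1/299 = 0.0033 s.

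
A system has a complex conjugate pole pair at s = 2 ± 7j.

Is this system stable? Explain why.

Real part of poles is 2 (> 0, right half-plane). Unstable.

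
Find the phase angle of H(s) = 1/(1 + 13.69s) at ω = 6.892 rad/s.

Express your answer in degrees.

Phase = -arctan(ωτ) = -arctan(6.892 × 13.69) = -89.4°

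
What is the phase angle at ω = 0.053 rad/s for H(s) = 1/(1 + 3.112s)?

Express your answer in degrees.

Phase = -arctan(ωτ) = -arctan(0.053 × 3.112) = -9.4°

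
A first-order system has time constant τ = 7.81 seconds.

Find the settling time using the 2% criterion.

For first-order system, 2% settling time ≈ 4τ = 4 × 7.81 = 31.24 s.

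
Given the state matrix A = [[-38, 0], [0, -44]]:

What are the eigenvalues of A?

For diagonal matrix, eigenvalues are diagonal entries: λ₁ = -38, λ₂ = -44.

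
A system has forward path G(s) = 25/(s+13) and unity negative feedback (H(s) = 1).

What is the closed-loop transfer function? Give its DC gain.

T(s) = G/(1+GH) = [25/(s+13)] / [1 + 25/(s+13)] = 25/(s+13+25) = 25/(s+38). DC gain = 25/38 = 0.6579.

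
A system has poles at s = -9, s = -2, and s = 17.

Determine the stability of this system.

Pole(s) at s = 17 are not in the left half-plane. System is unstable.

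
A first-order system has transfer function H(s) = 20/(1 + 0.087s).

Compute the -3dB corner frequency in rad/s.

Corner frequency = 1/τ = 1/0.087 = 11.494 rad/s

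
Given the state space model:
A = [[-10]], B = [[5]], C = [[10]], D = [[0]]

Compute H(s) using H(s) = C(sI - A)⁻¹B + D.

(sI - A)⁻¹ = 1/(s + 10). H(s) = 10 × 5/(s + 10) + 0 = 50/(s + 10).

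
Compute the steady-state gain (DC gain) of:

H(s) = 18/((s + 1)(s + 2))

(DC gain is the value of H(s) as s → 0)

DC gain = H(0) = 18/(1 × 2) = 18/2 = 9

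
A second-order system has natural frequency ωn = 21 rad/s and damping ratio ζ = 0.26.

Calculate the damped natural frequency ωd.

ωd = ωn√(1 - ζ²) = 21√(1 - 0.26²) = 20.28 rad/s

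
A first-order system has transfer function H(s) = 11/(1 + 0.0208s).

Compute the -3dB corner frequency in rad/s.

Corner frequency = 1/τ = 1/0.0208 = 48.077 rad/s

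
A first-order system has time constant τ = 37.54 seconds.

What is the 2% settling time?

For first-order system, 2% settling time ≈ 4τ = 4 × 37.54 = 150.16 s.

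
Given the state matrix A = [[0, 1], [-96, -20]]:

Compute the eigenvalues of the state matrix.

det(A - λI) = λ² - (-20)λ + 96 = (λ - (-8))(λ - (-12)). Eigenvalues: -8, -12.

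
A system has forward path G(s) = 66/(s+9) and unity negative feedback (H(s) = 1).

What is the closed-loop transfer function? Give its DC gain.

T(s) = G/(1+GH) = [66/(s+9)] / [1 + 66/(s+9)] = 66/(s+9+66) = 66/(s+75). DC gain = 66/75 = 0.88.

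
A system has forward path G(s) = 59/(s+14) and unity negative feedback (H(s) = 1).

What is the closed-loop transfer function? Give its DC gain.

T(s) = G/(1+GH) = [59/(s+14)] / [1 + 59/(s+14)] = 59/(s+14+59) = 59/(s+73). DC gain = 59/73 = 0.8082.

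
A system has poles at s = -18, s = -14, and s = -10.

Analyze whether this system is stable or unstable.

All poles are in the left half-plane. System is stable.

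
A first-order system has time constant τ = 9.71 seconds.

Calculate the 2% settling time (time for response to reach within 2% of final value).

For first-order system, 2% settling time ≈ 4τ = 4 × 9.71 = 38.84 s.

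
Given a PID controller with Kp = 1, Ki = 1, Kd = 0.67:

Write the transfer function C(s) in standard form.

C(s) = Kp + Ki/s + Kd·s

Substituting values: C(s) = 1 + 1/s + 0.67s = (0.67s² + s + 1)/s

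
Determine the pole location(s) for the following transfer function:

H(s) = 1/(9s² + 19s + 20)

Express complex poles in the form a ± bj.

Discriminant = 19² - 4×9×20 = 361 - 720 = -359 < 0, so the poles are a complex conjugate pair s = (-19 ± j√359)/(2×9). Real part = -19/(2×9) = -19/18 ≈ -1.0556; imaginary part = ±√359/(2×9) ≈ 1.0526. Poles: s = -1.0556 ± 1.0526j.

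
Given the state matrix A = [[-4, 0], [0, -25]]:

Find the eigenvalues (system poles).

For diagonal matrix, eigenvalues are diagonal entries: λ₁ = -4, λ₂ = -25.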